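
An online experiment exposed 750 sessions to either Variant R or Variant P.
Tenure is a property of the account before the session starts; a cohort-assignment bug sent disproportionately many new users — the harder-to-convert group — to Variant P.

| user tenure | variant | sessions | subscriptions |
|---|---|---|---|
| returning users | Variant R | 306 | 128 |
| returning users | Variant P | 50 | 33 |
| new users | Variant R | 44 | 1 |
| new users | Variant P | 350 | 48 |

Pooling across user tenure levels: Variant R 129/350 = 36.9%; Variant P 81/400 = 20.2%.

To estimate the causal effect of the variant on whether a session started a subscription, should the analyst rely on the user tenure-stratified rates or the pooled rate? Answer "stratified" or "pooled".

User tenure satisfies the back-door criterion: it is not a descendant of the variant, and it blocks the spurious path from variant to outcome. Adjusting for it (i.e., using the within-user tenure rates) gives the causal effect.
Within each level — returning users: 41.8% vs 66.0%; new users: 2.3% vs 13.7% — Variant P is higher every time.

stratified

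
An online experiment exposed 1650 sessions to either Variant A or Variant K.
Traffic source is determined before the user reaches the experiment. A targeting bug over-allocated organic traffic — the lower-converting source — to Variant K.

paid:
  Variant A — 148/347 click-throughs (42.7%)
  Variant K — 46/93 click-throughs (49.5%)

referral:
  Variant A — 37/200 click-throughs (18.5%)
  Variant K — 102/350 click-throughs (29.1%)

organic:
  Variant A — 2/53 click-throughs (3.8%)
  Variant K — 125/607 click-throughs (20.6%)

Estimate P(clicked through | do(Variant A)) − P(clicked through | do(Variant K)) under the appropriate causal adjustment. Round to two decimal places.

Traffic source satisfies the back-door criterion: it is not a descendant of the variant, and it blocks the spurious path from variant to outcome. Adjusting for it (i.e., using the within-traffic source rates) gives the causal effect.
Adjusting over the population distribution of traffic source: 0.267·(0.427−0.495) + 0.333·(0.185−0.291) + 0.400·(0.038−0.206) = -0.121.

-0.12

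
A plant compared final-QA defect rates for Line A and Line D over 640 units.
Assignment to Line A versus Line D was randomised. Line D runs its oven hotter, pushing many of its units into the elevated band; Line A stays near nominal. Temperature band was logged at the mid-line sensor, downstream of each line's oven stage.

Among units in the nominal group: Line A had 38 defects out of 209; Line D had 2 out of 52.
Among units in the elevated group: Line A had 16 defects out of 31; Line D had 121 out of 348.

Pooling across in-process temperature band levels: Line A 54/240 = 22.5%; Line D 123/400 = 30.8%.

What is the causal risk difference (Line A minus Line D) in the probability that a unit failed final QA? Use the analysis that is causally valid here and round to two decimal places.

-0.08

The distribution of in-process temperature band is itself part of what the line does — it is an intermediate outcome. Holding it fixed would remove that part of the effect; the total effect is the pooled difference.
The causal difference is the pooled difference: 0.225 − 0.307 = -0.083.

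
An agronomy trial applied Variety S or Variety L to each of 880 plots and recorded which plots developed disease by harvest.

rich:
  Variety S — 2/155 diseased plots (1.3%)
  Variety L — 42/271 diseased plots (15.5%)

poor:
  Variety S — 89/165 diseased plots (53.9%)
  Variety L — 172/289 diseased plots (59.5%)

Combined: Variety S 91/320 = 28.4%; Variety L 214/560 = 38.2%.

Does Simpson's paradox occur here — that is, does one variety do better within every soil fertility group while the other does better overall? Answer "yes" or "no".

Within each soil fertility level (rich 1.3% vs 15.5%; poor 53.9% vs 59.5%), Variety S has the lower rate every time. Pooled: 28.4% vs 38.2% — Variety S has the lower rate overall. They agree.

no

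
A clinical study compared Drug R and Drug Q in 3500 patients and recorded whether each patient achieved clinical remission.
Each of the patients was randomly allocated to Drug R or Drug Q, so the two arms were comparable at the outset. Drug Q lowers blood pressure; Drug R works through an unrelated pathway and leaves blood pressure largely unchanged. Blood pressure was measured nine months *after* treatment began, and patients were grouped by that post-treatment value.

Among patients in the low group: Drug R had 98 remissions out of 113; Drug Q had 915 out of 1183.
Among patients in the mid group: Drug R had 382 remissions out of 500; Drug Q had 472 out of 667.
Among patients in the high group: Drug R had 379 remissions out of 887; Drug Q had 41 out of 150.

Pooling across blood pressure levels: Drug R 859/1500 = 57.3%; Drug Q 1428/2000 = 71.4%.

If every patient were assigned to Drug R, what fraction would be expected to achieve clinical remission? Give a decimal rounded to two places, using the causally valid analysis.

0.57

The blood pressure-specific comparison favours Drug R throughout, but the pooled figures favour Drug Q. The question is whether to condition on blood pressure.
Stratifying would compare drugs among patients the drugs themselves sorted into blood pressure groups — a form of selection on an intermediate. The unconditioned pooled rates give the total causal effect.
So P(outcome | do(Drug R)) is just the pooled rate for Drug R: 859/1500 = 0.573.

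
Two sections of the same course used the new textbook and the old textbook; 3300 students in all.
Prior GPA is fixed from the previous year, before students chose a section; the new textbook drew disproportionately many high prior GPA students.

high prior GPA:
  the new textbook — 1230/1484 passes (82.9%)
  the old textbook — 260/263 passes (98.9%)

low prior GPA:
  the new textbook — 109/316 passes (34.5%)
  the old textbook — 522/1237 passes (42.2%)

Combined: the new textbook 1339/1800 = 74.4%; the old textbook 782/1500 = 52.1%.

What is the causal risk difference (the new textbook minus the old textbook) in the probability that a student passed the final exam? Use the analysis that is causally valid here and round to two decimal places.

-0.12

The imbalance in prior GPA band arose from how students were allocated, not from anything the teaching method did; and prior GPA band independently affects the outcome. The pooled gap is confounded — condition on prior GPA band.
Adjusting over the population distribution of prior GPA band: 0.529·(0.829−0.989) + 0.471·(0.345−0.422) = -0.121.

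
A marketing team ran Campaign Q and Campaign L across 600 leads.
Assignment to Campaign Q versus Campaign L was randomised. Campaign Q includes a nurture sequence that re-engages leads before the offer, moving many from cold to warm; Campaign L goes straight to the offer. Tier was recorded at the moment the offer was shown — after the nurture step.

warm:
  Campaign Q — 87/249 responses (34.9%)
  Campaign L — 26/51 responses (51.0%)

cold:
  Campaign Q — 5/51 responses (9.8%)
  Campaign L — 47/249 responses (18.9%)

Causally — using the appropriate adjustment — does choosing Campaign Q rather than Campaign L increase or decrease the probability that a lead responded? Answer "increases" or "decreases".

increases

The stratified and pooled comparisons disagree (Campaign L wins within each engagement tier; Campaign Q wins overall), so the answer turns on the causal role of engagement tier.
Engagement tier is downstream of the campaign. One should not condition on a consequence of treatment, so the overall rates are the right comparison.
Pooled: Campaign Q 30.7% vs Campaign L 24.3%; Campaign Q is higher overall.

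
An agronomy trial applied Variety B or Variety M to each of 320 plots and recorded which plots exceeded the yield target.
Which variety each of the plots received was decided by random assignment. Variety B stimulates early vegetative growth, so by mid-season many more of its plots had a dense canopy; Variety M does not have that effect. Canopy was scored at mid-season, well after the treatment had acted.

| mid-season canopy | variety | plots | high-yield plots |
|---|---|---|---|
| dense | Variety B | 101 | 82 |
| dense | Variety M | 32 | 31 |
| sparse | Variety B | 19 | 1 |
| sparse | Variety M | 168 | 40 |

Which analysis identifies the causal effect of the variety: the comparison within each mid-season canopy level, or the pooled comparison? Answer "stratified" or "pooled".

The mid-season canopy-specific comparison favours Variety M throughout, but the pooled figures favour Variety B. The question is whether to condition on mid-season canopy.
Mid-season canopy lies on the pathway variety → mid-season canopy → outcome, so adjusting for it blocks the indirect effect. For the total causal effect of variety, use the unadjusted pooled rates.
Pooled: Variety B 69.2% vs Variety M 35.5%; Variety B is higher overall.

pooled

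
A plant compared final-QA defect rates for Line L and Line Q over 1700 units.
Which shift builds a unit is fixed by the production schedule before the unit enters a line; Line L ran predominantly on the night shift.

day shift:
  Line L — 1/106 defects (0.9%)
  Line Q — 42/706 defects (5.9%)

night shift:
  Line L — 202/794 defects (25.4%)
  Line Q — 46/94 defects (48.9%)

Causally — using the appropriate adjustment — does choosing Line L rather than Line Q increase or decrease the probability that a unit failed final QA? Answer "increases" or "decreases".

decreases

Line L is lower inside every shift stratum but Line Q is lower in aggregate. Whether to stratify depends on how shift relates to the line.
The imbalance in shift arose from how units were allocated, not from anything the line did; and shift independently affects the outcome. The pooled gap is confounded — condition on shift.
Within each level — day shift: 0.9% vs 5.9%; night shift: 25.4% vs 48.9% — Line L is lower every time.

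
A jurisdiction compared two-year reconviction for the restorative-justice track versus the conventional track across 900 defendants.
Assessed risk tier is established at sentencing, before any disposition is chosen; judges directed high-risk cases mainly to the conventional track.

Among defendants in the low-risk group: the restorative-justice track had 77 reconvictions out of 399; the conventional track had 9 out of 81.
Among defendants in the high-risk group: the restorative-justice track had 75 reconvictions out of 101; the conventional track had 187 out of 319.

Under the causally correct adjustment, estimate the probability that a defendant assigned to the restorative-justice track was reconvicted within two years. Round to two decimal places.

Since assessed risk tier is a pre-existing factor (not a product of the disposition) and it affects the outcome on its own, it is a confounder. The stratified rates, not the pooled rate, identify the causal effect.
Standardising the restorative-justice track to the population assessed risk tier mix: 0.533·77/399 + 0.467·75/101 = 0.449.

0.45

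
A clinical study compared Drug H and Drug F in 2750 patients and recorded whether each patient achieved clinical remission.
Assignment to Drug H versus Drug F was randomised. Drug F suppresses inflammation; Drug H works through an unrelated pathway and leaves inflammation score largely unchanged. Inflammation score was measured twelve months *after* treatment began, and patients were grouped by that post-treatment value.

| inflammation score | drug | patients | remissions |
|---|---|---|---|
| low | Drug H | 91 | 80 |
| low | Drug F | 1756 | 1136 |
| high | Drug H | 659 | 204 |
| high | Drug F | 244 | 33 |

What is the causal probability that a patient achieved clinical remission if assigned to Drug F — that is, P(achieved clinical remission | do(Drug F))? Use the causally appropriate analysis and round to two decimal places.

Within every inflammation score level Drug H has the higher rate, yet pooled Drug F does — Simpson's reversal.
Inflammation score here is a post-treatment variable shaped by the drug; conditioning on it would introduce bias rather than remove it. The overall comparison is the causal one.
So P(outcome | do(Drug F)) is just the pooled rate for Drug F: 1169/2000 = 0.585.

0.58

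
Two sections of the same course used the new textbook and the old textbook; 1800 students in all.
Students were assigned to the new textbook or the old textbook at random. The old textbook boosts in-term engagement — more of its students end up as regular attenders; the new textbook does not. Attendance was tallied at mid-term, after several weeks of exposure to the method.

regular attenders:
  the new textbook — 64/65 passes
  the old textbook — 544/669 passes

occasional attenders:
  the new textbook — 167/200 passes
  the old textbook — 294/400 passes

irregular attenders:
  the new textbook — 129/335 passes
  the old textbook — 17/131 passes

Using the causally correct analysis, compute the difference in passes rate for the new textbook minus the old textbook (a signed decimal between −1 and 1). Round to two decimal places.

-0.11

Within every mid-term attendance level the new textbook has the higher rate, yet pooled the old textbook does — Simpson's reversal.
Mid-term attendance lies on the pathway teaching method → mid-term attendance → outcome, so adjusting for it blocks the indirect effect. For the total causal effect of teaching method, use the unadjusted pooled rates.
The causal difference is the pooled difference: 0.600 − 0.713 = -0.113.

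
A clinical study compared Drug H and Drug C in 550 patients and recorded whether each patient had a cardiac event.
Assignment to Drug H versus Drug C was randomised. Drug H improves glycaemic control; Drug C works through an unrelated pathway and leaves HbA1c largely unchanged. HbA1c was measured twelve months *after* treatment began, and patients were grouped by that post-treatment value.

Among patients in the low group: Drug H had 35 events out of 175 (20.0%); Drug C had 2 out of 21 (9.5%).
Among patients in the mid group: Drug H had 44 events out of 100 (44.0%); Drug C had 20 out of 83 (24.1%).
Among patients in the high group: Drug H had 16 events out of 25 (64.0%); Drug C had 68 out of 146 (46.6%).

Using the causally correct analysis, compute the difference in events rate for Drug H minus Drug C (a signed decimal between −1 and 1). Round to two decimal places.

-0.04

Within every HbA1c level Drug C has the lower rate, yet pooled Drug H does — Simpson's reversal.
HbA1c lies on the pathway drug → HbA1c → outcome, so adjusting for it blocks the indirect effect. For the total causal effect of drug, use the unadjusted pooled rates.
The causal difference is the pooled difference: 0.317 − 0.360 = -0.043.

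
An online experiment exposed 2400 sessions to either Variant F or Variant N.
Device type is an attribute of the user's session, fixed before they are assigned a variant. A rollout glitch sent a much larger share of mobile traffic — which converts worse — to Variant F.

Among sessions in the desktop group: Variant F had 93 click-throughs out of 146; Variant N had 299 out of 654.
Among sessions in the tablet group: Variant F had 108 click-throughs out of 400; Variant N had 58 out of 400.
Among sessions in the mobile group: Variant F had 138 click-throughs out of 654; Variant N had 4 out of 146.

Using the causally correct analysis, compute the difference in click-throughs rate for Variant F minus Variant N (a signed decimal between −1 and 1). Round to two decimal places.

+0.16

Variant F is higher inside every device type stratum but Variant N is higher in aggregate. Whether to stratify depends on how device type relates to the variant.
The imbalance in device type arose from how sessions were allocated, not from anything the variant did; and device type independently affects the outcome. The pooled gap is confounded — condition on device type.
Adjusting over the population distribution of device type: 0.333·(0.637−0.457) + 0.333·(0.270−0.145) + 0.333·(0.211−0.027) = +0.163.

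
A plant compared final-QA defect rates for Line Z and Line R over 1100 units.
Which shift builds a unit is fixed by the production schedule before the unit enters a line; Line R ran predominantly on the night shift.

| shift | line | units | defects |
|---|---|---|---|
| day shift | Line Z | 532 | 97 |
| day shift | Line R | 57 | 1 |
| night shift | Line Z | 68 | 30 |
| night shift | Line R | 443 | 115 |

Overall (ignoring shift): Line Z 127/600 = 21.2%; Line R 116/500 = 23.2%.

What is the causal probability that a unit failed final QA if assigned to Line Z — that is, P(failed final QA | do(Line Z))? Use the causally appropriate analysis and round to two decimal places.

Within every shift level Line R has the lower rate, yet pooled Line Z does — Simpson's reversal.
Nothing the line does changes shift; the imbalance is an allocation artefact. With shift also predicting the outcome, the pooled figure is confounded, and the within-stratum comparison is the causal one.
Standardising Line Z to the population shift mix: 0.535·97/532 + 0.465·30/68 = 0.303.

0.30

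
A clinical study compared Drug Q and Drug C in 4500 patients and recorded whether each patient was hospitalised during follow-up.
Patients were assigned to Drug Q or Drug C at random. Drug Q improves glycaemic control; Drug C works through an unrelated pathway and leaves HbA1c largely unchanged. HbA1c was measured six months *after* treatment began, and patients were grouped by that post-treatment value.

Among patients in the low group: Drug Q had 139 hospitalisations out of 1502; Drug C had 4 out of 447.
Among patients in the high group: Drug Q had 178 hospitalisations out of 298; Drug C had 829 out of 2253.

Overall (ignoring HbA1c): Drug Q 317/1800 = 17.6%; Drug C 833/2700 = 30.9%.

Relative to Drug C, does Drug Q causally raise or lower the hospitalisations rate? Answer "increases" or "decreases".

decreases

HbA1c lies on the pathway drug → HbA1c → outcome, so adjusting for it blocks the indirect effect. For the total causal effect of drug, use the unadjusted pooled rates.
Pooled: Drug Q 17.6% vs Drug C 30.9%; Drug Q is lower overall.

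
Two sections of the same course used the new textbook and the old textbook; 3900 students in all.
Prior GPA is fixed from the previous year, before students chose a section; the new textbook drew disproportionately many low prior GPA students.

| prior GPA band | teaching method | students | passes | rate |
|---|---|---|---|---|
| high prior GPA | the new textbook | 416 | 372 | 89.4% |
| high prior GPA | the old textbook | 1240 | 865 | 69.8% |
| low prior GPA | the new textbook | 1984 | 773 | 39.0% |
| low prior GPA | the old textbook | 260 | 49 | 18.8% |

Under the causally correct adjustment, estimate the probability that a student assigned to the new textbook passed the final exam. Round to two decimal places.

0.60

Here prior GPA band is a common cause — it drives both which teaching method a case falls under and the outcome. The crude comparison mixes populations; the stratum-specific rates are the causally relevant ones.
Standardising the new textbook to the population prior GPA band mix: 0.425·372/416 + 0.575·773/1984 = 0.604.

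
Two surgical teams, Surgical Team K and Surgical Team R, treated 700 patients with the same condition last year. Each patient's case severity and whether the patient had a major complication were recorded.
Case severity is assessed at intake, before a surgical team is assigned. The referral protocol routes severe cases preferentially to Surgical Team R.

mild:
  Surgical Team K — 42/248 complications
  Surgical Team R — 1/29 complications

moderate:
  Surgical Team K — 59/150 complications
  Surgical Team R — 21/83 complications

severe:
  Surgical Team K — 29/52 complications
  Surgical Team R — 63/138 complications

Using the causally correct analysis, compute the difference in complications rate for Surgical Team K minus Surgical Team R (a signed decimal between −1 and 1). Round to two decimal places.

Within every case severity level Surgical Team R has the lower rate, yet pooled Surgical Team K does — Simpson's reversal.
Here case severity is a common cause — it drives both which surgical team a case falls under and the outcome. The crude comparison mixes populations; the stratum-specific rates are the causally relevant ones.
Adjusting over the population distribution of case severity: 0.396·(0.169−0.034) + 0.333·(0.393−0.253) + 0.271·(0.558−0.457) = +0.128.

+0.13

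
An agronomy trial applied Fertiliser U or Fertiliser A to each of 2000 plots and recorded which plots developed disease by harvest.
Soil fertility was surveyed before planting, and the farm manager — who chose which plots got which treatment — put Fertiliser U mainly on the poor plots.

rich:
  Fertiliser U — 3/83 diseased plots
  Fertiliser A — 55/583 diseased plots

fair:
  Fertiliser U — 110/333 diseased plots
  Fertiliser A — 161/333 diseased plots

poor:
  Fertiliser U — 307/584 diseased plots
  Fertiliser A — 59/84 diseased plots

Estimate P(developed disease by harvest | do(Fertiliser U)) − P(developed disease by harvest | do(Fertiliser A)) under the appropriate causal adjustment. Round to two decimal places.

The soil fertility-specific comparison favours Fertiliser U throughout, but the pooled figures favour Fertiliser A. The question is whether to condition on soil fertility.
Here soil fertility is a common cause — it drives both which fertiliser a case falls under and the outcome. The crude comparison mixes populations; the stratum-specific rates are the causally relevant ones.
Adjusting over the population distribution of soil fertility: 0.333·(0.036−0.094) + 0.333·(0.330−0.483) + 0.334·(0.526−0.702) = -0.129.

-0.13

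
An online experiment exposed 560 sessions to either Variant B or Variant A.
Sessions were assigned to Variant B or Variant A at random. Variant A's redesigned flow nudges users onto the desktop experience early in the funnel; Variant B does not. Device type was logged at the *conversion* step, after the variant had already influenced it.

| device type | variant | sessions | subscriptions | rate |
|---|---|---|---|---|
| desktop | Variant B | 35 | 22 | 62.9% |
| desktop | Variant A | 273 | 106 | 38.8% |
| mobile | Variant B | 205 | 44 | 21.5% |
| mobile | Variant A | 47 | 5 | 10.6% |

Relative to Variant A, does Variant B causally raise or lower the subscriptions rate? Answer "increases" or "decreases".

Device type is downstream of the variant. One should not condition on a consequence of treatment, so the overall rates are the right comparison.
Pooled: Variant B 27.5% vs Variant A 34.7%; Variant A is higher overall.

decreases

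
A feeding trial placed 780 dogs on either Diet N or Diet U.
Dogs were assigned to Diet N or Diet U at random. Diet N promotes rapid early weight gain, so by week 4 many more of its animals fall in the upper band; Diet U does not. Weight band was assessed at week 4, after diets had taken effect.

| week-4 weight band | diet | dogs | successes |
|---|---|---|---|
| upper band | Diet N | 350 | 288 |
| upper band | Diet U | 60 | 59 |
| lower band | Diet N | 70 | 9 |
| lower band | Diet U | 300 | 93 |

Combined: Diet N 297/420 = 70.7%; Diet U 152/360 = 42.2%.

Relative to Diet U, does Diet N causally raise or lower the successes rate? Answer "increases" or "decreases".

increases

Within every week-4 weight band level Diet U has the higher rate, yet pooled Diet N does — Simpson's reversal.
The distribution of week-4 weight band is itself part of what the diet does — it is an intermediate outcome. Holding it fixed would remove that part of the effect; the total effect is the pooled difference.
Pooled: Diet N 70.7% vs Diet U 42.2%; Diet N is higher overall.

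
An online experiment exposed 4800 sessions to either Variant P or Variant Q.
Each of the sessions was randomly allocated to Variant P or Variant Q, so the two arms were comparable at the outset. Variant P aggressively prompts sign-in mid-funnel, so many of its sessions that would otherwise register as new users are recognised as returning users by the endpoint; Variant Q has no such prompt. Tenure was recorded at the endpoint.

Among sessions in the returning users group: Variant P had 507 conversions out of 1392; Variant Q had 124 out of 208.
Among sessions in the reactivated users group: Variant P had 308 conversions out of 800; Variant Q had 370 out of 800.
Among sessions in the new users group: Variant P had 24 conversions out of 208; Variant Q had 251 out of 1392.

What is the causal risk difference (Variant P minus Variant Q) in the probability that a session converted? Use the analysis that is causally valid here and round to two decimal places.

The stratified and pooled comparisons disagree (Variant Q wins within each user tenure; Variant P wins overall), so the answer turns on the causal role of user tenure.
Because the variant influences user tenure, user tenure is a post-treatment mediator, not a confounder. Stratifying on it would bias the estimate; the causal effect is the crude pooled difference.
The causal difference is the pooled difference: 0.350 − 0.310 = +0.039.

+0.04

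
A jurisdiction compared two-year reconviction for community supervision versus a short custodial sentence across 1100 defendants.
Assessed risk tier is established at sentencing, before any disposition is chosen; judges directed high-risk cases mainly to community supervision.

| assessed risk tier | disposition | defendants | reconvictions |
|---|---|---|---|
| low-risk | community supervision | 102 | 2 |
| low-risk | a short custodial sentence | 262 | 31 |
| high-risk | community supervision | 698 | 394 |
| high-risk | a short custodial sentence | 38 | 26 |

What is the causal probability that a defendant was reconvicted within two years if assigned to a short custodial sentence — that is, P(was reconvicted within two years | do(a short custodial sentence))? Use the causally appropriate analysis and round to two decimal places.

0.50

The assessed risk tier-specific comparison favours community supervision throughout, but the pooled figures favour a short custodial sentence. The question is whether to condition on assessed risk tier.
Assessed risk tier differs across dispositions for reasons unrelated to any effect of the disposition itself, and it separately predicts the outcome — a classic confounder. We must compare within assessed risk tier levels.
Standardising a short custodial sentence to the population assessed risk tier mix: 0.331·31/262 + 0.669·26/38 = 0.497.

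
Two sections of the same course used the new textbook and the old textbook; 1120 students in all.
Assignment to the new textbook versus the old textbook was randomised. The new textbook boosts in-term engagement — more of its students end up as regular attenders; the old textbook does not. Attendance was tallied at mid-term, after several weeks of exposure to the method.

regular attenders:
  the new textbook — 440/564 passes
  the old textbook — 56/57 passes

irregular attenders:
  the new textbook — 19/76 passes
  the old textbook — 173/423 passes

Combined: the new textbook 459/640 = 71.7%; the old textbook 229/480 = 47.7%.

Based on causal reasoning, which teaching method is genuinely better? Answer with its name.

the new textbook

Because the teaching method influences mid-term attendance, mid-term attendance is a post-treatment mediator, not a confounder. Stratifying on it would bias the estimate; the causal effect is the crude pooled difference.
Pooled: the new textbook 71.7% vs the old textbook 47.7%; the new textbook is higher overall.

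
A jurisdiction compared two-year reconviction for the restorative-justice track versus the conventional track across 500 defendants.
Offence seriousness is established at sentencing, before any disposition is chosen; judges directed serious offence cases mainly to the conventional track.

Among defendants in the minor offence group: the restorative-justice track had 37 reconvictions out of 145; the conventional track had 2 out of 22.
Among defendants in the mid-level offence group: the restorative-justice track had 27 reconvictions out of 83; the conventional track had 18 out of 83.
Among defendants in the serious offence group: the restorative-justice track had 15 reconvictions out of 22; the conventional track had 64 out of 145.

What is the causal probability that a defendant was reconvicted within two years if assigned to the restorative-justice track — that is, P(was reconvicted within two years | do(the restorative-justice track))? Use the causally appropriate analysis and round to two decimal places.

The offence seriousness-specific comparison favours the conventional track throughout, but the pooled figures favour the restorative-justice track. The question is whether to condition on offence seriousness.
Since offence seriousness is a pre-existing factor (not a product of the disposition) and it affects the outcome on its own, it is a confounder. The stratified rates, not the pooled rate, identify the causal effect.
Standardising the restorative-justice track to the population offence seriousness mix: 0.334·37/145 + 0.332·27/83 + 0.334·15/22 = 0.421.

0.42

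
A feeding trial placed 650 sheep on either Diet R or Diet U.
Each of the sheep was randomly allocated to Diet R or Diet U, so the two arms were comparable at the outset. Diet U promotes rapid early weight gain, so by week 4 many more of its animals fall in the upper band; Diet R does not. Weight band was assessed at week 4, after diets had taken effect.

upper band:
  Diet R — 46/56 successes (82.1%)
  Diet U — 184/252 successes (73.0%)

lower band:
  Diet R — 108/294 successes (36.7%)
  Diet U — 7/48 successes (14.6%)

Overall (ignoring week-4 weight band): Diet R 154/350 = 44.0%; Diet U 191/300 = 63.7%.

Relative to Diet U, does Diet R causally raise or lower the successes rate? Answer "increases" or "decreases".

Diet R is higher inside every week-4 weight band stratum but Diet U is higher in aggregate. Whether to stratify depends on how week-4 weight band relates to the diet.
Week-4 weight band is recorded after the diet and is itself shifted by it — it sits on the causal path from diet to outcome. Conditioning on a mediator would strip out part of the effect we want; the pooled comparison gives the total causal effect.
Pooled: Diet R 44.0% vs Diet U 63.7%; Diet U is higher overall.

decreases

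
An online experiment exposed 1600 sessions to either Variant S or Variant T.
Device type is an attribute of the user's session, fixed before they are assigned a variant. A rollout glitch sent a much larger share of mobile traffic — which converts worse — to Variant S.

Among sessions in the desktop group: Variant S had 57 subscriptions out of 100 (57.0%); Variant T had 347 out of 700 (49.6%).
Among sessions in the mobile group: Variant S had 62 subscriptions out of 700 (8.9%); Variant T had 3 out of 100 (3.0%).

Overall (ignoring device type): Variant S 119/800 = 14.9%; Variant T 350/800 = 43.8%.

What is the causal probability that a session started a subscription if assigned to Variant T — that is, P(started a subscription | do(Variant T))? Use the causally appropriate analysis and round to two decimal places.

Device type is set before the variant has any effect — it is not caused by the variant — and it independently drives the outcome. That makes it a confounder, so the causal comparison is within device type levels.
Standardising Variant T to the population device type mix: 0.500·347/700 + 0.500·3/100 = 0.263.

0.26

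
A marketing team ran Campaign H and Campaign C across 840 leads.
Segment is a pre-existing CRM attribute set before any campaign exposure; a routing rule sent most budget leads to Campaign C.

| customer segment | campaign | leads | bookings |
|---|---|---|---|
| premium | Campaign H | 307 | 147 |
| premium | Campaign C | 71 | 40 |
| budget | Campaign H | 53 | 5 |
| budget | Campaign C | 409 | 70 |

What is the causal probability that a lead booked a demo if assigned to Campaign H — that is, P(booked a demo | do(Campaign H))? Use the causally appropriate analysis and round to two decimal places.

0.27

The customer segment-specific comparison favours Campaign C throughout, but the pooled figures favour Campaign H. The question is whether to condition on customer segment.
Customer segment differs across campaigns for reasons unrelated to any effect of the campaign itself, and it separately predicts the outcome — a classic confounder. We must compare within customer segment levels.
Standardising Campaign H to the population customer segment mix: 0.450·147/307 + 0.550·5/53 = 0.267.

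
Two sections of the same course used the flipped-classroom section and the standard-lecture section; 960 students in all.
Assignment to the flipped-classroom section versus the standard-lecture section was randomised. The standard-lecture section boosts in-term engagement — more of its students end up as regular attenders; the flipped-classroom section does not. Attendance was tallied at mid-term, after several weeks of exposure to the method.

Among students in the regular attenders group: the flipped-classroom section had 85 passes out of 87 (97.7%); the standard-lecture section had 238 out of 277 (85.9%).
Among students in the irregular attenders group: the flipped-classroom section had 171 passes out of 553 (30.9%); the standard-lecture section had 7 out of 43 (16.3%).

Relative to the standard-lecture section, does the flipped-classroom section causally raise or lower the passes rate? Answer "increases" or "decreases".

The stratified and pooled comparisons disagree (the flipped-classroom section wins within each mid-term attendance; the standard-lecture section wins overall), so the answer turns on the causal role of mid-term attendance.
Mid-term attendance lies on the pathway teaching method → mid-term attendance → outcome, so adjusting for it blocks the indirect effect. For the total causal effect of teaching method, use the unadjusted pooled rates.
Pooled: the flipped-classroom section 40.0% vs the standard-lecture section 76.6%; the standard-lecture section is higher overall.

decreases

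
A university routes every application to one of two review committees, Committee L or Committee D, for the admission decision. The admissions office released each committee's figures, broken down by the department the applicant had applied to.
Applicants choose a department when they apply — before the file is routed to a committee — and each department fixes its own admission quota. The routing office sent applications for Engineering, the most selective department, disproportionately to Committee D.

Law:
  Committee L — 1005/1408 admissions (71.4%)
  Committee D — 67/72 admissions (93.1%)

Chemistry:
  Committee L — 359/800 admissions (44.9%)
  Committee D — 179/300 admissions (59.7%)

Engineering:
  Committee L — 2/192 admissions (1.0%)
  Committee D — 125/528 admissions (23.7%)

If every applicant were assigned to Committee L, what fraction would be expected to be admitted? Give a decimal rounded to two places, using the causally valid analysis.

0.47

Department satisfies the back-door criterion: it is not a descendant of the review committee, and it blocks the spurious path from review committee to outcome. Adjusting for it (i.e., using the within-department rates) gives the causal effect.
Standardising Committee L to the population department mix: 0.448·1005/1408 + 0.333·359/800 + 0.218·2/192 = 0.472.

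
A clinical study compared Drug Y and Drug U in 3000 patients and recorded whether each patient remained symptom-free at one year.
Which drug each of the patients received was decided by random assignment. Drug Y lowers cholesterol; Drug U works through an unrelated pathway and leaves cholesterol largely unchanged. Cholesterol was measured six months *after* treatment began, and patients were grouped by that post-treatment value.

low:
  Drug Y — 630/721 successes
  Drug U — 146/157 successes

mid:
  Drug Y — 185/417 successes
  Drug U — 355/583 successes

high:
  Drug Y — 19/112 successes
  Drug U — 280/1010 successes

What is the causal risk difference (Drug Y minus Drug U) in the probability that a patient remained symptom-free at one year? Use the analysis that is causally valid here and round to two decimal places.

+0.22

The stratified and pooled comparisons disagree (Drug U wins within each cholesterol; Drug Y wins overall), so the answer turns on the causal role of cholesterol.
The distribution of cholesterol is itself part of what the drug does — it is an intermediate outcome. Holding it fixed would remove that part of the effect; the total effect is the pooled difference.
The causal difference is the pooled difference: 0.667 − 0.446 = +0.221.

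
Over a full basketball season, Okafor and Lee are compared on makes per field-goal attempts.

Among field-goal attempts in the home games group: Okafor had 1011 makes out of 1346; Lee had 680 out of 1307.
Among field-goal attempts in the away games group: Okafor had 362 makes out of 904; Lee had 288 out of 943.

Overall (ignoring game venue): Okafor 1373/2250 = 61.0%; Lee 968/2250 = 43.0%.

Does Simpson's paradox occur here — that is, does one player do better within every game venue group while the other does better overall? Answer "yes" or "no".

no

Within each game venue level (home games 75.1% vs 52.0%; away games 40.0% vs 30.5%), Okafor has the higher rate every time. Pooled: 61.0% vs 43.0% — Okafor has the higher rate overall. They agree.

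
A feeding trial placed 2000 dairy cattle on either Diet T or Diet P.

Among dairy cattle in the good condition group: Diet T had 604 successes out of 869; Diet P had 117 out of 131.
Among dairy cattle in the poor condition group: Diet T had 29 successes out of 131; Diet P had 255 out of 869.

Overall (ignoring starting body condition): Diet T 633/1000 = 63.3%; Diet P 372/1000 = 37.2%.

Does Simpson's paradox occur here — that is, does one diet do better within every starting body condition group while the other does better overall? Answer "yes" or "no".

Within each starting body condition level (good condition 69.5% vs 89.3%; poor condition 22.1% vs 29.3%), Diet P has the higher rate every time. Pooled: 63.3% vs 37.2% — Diet T has the higher rate overall. The two comparisons disagree.

yes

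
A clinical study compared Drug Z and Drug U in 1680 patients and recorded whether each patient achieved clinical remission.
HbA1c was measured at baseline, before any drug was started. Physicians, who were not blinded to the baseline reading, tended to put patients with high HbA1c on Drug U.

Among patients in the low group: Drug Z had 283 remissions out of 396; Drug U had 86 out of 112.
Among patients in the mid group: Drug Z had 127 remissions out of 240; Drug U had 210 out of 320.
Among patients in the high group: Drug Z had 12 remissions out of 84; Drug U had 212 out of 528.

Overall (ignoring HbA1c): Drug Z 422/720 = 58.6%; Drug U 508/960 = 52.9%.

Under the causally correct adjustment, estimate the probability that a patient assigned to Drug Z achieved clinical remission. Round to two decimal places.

0.44

HbA1c satisfies the back-door criterion: it is not a descendant of the drug, and it blocks the spurious path from drug to outcome. Adjusting for it (i.e., using the within-HbA1c rates) gives the causal effect.
Standardising Drug Z to the population HbA1c mix: 0.302·283/396 + 0.333·127/240 + 0.364·12/84 = 0.445.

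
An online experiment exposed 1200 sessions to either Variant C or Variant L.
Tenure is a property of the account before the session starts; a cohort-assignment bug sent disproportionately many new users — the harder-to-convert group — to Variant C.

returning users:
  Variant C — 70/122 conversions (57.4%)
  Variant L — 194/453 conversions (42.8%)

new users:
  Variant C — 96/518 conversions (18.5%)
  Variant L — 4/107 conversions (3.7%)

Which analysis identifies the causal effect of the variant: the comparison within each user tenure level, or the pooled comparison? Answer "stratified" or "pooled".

Here user tenure is a common cause — it drives both which variant a case falls under and the outcome. The crude comparison mixes populations; the stratum-specific rates are the causally relevant ones.
Within each level — returning users: 57.4% vs 42.8%; new users: 18.5% vs 3.7% — Variant C is higher every time.

stratified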